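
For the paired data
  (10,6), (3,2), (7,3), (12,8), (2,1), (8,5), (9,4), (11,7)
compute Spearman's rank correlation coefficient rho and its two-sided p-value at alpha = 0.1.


Step 1: Rank x and y separately (midranks; no ties here).
rank(x): 10->6, 3->2, 7->3, 12->8, 2->1, 8->4, 9->5, 11->7
rank(y): 6->6, 2->2, 3->3, 8->8, 1->1, 5->5, 4->4, 7->7
Step 2: d_i = R_x(i) - R_y(i); compute d_i^2.
  (6-6)^2=0, (2-2)^2=0, (3-3)^2=0, (8-8)^2=0, (1-1)^2=0, (4-5)^2=1, (5-4)^2=1, (7-7)^2=0
sum(d^2) = 2.
Step 3: rho = 1 - 6*2 / (8*(8^2 - 1)) = 1 - 12/504 = 0.976190.
Step 4: Under H0, t = rho * sqrt((n-2)/(1-rho^2)) = 11.0235 ~ t(6).
Step 5: Two-sided p-value from the t-distribution with 6 df = 0.000033.
Step 6: alpha = 0.1. reject H0.

rho = 0.9762, p = 0.000033, reject H0 at alpha = 0.1.


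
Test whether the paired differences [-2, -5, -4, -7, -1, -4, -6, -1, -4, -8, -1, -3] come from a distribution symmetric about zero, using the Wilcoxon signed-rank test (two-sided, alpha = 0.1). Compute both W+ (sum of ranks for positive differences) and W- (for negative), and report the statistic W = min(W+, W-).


Step 1: Drop any zero differences (none here) and take |d_i|.
|d| = [2, 5, 4, 7, 1, 4, 6, 1, 4, 8, 1, 3]
Step 2: Midrank |d_i| (ties get averaged ranks).
ranks: |2|->4, |5|->9, |4|->7, |7|->11, |1|->2, |4|->7, |6|->10, |1|->2, |4|->7, |8|->12, |1|->2, |3|->5
Step 3: Attach original signs; sum ranks with positive sign and with negative sign.
W+ = 0 = 0
W- = 4 + 9 + 7 + 11 + 2 + 7 + 10 + 2 + 7 + 12 + 2 + 5 = 78
(Check: W+ + W- = 78 should equal n(n+1)/2 = 78.)
Step 4: Test statistic W = min(W+, W-) = 0.
Step 5: Ties in |d|, so use the tie-corrected normal approximation.
        E[W] = n(n+1)/4 = 12*13/4 = 39.
        Tie groups: |d|=1 (t=3), |d|=4 (t=3); sum(t^3 - t) = 48.
        Var[W] = n(n+1)(2n+1)/24 - sum(t^3-t)/48 = 3900/24 - 48/48 = 161.5.
        z = (W - E[W]) / sqrt(Var[W]) = (0 - 39) / 12.7083 = -3.0689.
        Two-sided p = 2*Phi(z) = 0.002149.
Step 6: alpha = 0.1. reject H0.

W+ = 0, W- = 78, W = min = 0, p = 0.002149, reject H0.


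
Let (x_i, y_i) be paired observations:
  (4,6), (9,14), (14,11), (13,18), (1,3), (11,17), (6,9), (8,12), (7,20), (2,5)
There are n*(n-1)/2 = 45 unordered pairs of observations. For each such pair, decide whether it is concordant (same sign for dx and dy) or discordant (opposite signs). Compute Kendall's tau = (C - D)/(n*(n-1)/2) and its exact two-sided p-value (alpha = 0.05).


Step 1: Enumerate the 45 unordered pairs (i,j) with i<j and classify each by sign(x_j-x_i) * sign(y_j-y_i).
  (1,2):dx=+5,dy=+8->C; (1,3):dx=+10,dy=+5->C; (1,4):dx=+9,dy=+12->C; (1,5):dx=-3,dy=-3->C
  (1,6):dx=+7,dy=+11->C; (1,7):dx=+2,dy=+3->C; (1,8):dx=+4,dy=+6->C; (1,9):dx=+3,dy=+14->C
  (1,10):dx=-2,dy=-1->C; (2,3):dx=+5,dy=-3->D; (2,4):dx=+4,dy=+4->C; (2,5):dx=-8,dy=-11->C
  (2,6):dx=+2,dy=+3->C; (2,7):dx=-3,dy=-5->C; (2,8):dx=-1,dy=-2->C; (2,9):dx=-2,dy=+6->D
  (2,10):dx=-7,dy=-9->C; (3,4):dx=-1,dy=+7->D; (3,5):dx=-13,dy=-8->C; (3,6):dx=-3,dy=+6->D
  (3,7):dx=-8,dy=-2->C; (3,8):dx=-6,dy=+1->D; (3,9):dx=-7,dy=+9->D; (3,10):dx=-12,dy=-6->C
  (4,5):dx=-12,dy=-15->C; (4,6):dx=-2,dy=-1->C; (4,7):dx=-7,dy=-9->C; (4,8):dx=-5,dy=-6->C
  (4,9):dx=-6,dy=+2->D; (4,10):dx=-11,dy=-13->C; (5,6):dx=+10,dy=+14->C; (5,7):dx=+5,dy=+6->C
  (5,8):dx=+7,dy=+9->C; (5,9):dx=+6,dy=+17->C; (5,10):dx=+1,dy=+2->C; (6,7):dx=-5,dy=-8->C
  (6,8):dx=-3,dy=-5->C; (6,9):dx=-4,dy=+3->D; (6,10):dx=-9,dy=-12->C; (7,8):dx=+2,dy=+3->C
  (7,9):dx=+1,dy=+11->C; (7,10):dx=-4,dy=-4->C; (8,9):dx=-1,dy=+8->D; (8,10):dx=-6,dy=-7->C
  (9,10):dx=-5,dy=-15->C
Step 2: C = 36, D = 9, total pairs = 45.
Step 3: tau = (C - D)/(n(n-1)/2) = (36 - 9)/45 = 0.600000.
Step 4: Exact two-sided p-value (enumerate n! = 3628800 permutations of y under H0): p = 0.016666.
Step 5: alpha = 0.05. reject H0.

tau_b = 0.6000 (C=36, D=9), p = 0.016666, reject H0.


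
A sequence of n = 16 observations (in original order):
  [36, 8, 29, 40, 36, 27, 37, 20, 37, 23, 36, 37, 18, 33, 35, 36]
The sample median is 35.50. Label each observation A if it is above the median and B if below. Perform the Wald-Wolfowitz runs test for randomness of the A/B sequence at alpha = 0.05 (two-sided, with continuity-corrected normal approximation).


Step 1: Compute median = 35.50; label A = above, B = below.
Labels in order: ABBAABABABAABBBA  (n_A = 8, n_B = 8)
Step 2: Count runs R = 11.
Step 3: Under H0 (random ordering), E[R] = 2*n_A*n_B/(n_A+n_B) + 1 = 2*8*8/16 + 1 = 9.0000.
        Var[R] = 2*n_A*n_B*(2*n_A*n_B - n_A - n_B) / ((n_A+n_B)^2 * (n_A+n_B-1)) = 14336/3840 = 3.7333.
        SD[R] = 1.9322.
Step 4: Continuity-corrected z = (R - 0.5 - E[R]) / SD[R] = (11 - 0.5 - 9.0000) / 1.9322 = 0.7763.
Step 5: Two-sided p-value via normal approximation = 2*(1 - Phi(|z|)) = 0.437558.
Step 6: alpha = 0.05. fail to reject H0.

R = 11, z = 0.7763, p = 0.437558, fail to reject H0.


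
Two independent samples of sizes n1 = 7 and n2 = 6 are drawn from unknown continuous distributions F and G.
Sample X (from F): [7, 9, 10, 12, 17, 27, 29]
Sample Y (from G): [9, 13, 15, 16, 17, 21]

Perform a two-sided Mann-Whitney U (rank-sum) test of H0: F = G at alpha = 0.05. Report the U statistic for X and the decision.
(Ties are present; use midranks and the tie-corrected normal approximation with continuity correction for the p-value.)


Step 1: Combine and sort all 13 observations; assign midranks.
sorted (value, group): (7,X), (9,X), (9,Y), (10,X), (12,X), (13,Y), (15,Y), (16,Y), (17,X), (17,Y), (21,Y), (27,X), (29,X)
ranks: 7->1, 9->2.5, 9->2.5, 10->4, 12->5, 13->6, 15->7, 16->8, 17->9.5, 17->9.5, 21->11, 27->12, 29->13
Step 2: Rank sum for X: R1 = 1 + 2.5 + 4 + 5 + 9.5 + 12 + 13 = 47.
Step 3: U_X = R1 - n1(n1+1)/2 = 47 - 7*8/2 = 47 - 28 = 19.
       U_Y = n1*n2 - U_X = 42 - 19 = 23.
Step 4: Ties are present, so use the tie-corrected normal approximation (with continuity correction) for the p-value.
Step 5: p-value = 0.829863; compare to alpha = 0.05. fail to reject H0.

U_X = 19, p = 0.829863, fail to reject H0 at alpha = 0.05.


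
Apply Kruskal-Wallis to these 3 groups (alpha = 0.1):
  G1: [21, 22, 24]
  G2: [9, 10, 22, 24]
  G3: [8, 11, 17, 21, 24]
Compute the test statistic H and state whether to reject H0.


Step 1: Combine all N = 12 observations and assign midranks.
sorted (value, group, rank): (8,G3,1), (9,G2,2), (10,G2,3), (11,G3,4), (17,G3,5), (21,G1,6.5), (21,G3,6.5), (22,G1,8.5), (22,G2,8.5), (24,G1,11), (24,G2,11), (24,G3,11)
Step 2: Sum ranks within each group.
R_1 = 26 (n_1 = 3)
R_2 = 24.5 (n_2 = 4)
R_3 = 27.5 (n_3 = 5)
Step 3: H = 12/(N(N+1)) * sum(R_i^2/n_i) - 3(N+1)
     = 12/(12*13) * (26^2/3 + 24.5^2/4 + 27.5^2/5) - 3*13
     = 0.076923 * 526.646 - 39
     = 1.511218.
Step 4: Ties present; correction factor C = 1 - 36/(12^3 - 12) = 0.979021. Corrected H = 1.511218 / 0.979021 = 1.543601.
Step 5: Under H0, H ~ chi^2(2); p-value = 0.462180.
Step 6: alpha = 0.1. fail to reject H0.

H = 1.5436, df = 2, p = 0.462180, fail to reject H0.


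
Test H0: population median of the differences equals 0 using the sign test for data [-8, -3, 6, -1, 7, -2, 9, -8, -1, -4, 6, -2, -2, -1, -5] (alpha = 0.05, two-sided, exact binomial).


Step 1: Discard zero differences. Original n = 15; n_eff = number of nonzero differences = 15.
Nonzero differences (with sign): -8, -3, +6, -1, +7, -2, +9, -8, -1, -4, +6, -2, -2, -1, -5
Step 2: Count signs: positive = 4, negative = 11.
Step 3: Under H0: P(positive) = 0.5, so the number of positives S ~ Bin(15, 0.5).
Step 4: Two-sided exact p-value = sum of Bin(15,0.5) probabilities at or below the observed probability = 0.118469.
Step 5: alpha = 0.05. fail to reject H0.

n_eff = 15, pos = 4, neg = 11, p = 0.118469, fail to reject H0.


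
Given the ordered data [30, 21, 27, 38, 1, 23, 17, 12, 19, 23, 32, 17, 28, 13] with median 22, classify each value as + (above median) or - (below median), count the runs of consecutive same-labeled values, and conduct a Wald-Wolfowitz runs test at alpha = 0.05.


Step 1: Compute median = 22; label A = above, B = below.
Labels in order: ABAABABBBAABAB  (n_A = 7, n_B = 7)
Step 2: Count runs R = 10.
Step 3: Under H0 (random ordering), E[R] = 2*n_A*n_B/(n_A+n_B) + 1 = 2*7*7/14 + 1 = 8.0000.
        Var[R] = 2*n_A*n_B*(2*n_A*n_B - n_A - n_B) / ((n_A+n_B)^2 * (n_A+n_B-1)) = 8232/2548 = 3.2308.
        SD[R] = 1.7974.
Step 4: Continuity-corrected z = (R - 0.5 - E[R]) / SD[R] = (10 - 0.5 - 8.0000) / 1.7974 = 0.8345.
Step 5: Two-sided p-value via normal approximation = 2*(1 - Phi(|z|)) = 0.403986.
Step 6: alpha = 0.05. fail to reject H0.

R = 10, z = 0.8345, p = 0.403986, fail to reject H0.


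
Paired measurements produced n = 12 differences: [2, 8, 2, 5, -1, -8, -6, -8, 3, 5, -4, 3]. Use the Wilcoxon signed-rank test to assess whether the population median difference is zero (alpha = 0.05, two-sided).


Step 1: Drop any zero differences (none here) and take |d_i|.
|d| = [2, 8, 2, 5, 1, 8, 6, 8, 3, 5, 4, 3]
Step 2: Midrank |d_i| (ties get averaged ranks).
ranks: |2|->2.5, |8|->11, |2|->2.5, |5|->7.5, |1|->1, |8|->11, |6|->9, |8|->11, |3|->4.5, |5|->7.5, |4|->6, |3|->4.5
Step 3: Attach original signs; sum ranks with positive sign and with negative sign.
W+ = 2.5 + 11 + 2.5 + 7.5 + 4.5 + 7.5 + 4.5 = 40
W- = 1 + 11 + 9 + 11 + 6 = 38
(Check: W+ + W- = 78 should equal n(n+1)/2 = 78.)
Step 4: Test statistic W = min(W+, W-) = 38.
Step 5: Ties in |d|, so use the tie-corrected normal approximation.
        E[W] = n(n+1)/4 = 12*13/4 = 39.
        Tie groups: |d|=2 (t=2), |d|=3 (t=2), |d|=5 (t=2), |d|=8 (t=3); sum(t^3 - t) = 42.
        Var[W] = n(n+1)(2n+1)/24 - sum(t^3-t)/48 = 3900/24 - 42/48 = 161.625.
        z = (W - E[W]) / sqrt(Var[W]) = (38 - 39) / 12.7132 = -0.0787.
        Two-sided p = 2*Phi(z) = 0.937304.
Step 6: alpha = 0.05. fail to reject H0.

W+ = 40, W- = 38, W = min = 38, p = 0.937304, fail to reject H0.


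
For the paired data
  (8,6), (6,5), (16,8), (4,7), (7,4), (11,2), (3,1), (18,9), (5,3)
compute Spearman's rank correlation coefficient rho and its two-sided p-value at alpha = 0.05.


Step 1: Rank x and y separately (midranks; no ties here).
rank(x): 8->6, 6->4, 16->8, 4->2, 7->5, 11->7, 3->1, 18->9, 5->3
rank(y): 6->6, 5->5, 8->8, 7->7, 4->4, 2->2, 1->1, 9->9, 3->3
Step 2: d_i = R_x(i) - R_y(i); compute d_i^2.
  (6-6)^2=0, (4-5)^2=1, (8-8)^2=0, (2-7)^2=25, (5-4)^2=1, (7-2)^2=25, (1-1)^2=0, (9-9)^2=0, (3-3)^2=0
sum(d^2) = 52.
Step 3: rho = 1 - 6*52 / (9*(9^2 - 1)) = 1 - 312/720 = 0.566667.
Step 4: Under H0, t = rho * sqrt((n-2)/(1-rho^2)) = 1.8196 ~ t(7).
Step 5: Two-sided p-value from the t-distribution with 7 df = 0.111633.
Step 6: alpha = 0.05. fail to reject H0.

rho = 0.5667, p = 0.111633, fail to reject H0 at alpha = 0.05.


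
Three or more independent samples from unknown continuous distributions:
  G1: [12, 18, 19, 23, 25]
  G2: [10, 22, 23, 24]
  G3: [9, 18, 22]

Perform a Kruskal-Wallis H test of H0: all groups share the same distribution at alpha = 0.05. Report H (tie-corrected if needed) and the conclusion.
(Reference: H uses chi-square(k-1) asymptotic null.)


Step 1: Combine all N = 12 observations and assign midranks.
sorted (value, group, rank): (9,G3,1), (10,G2,2), (12,G1,3), (18,G1,4.5), (18,G3,4.5), (19,G1,6), (22,G2,7.5), (22,G3,7.5), (23,G1,9.5), (23,G2,9.5), (24,G2,11), (25,G1,12)
Step 2: Sum ranks within each group.
R_1 = 35 (n_1 = 5)
R_2 = 30 (n_2 = 4)
R_3 = 13 (n_3 = 3)
Step 3: H = 12/(N(N+1)) * sum(R_i^2/n_i) - 3(N+1)
     = 12/(12*13) * (35^2/5 + 30^2/4 + 13^2/3) - 3*13
     = 0.076923 * 526.333 - 39
     = 1.487179.
Step 4: Ties present; correction factor C = 1 - 18/(12^3 - 12) = 0.989510. Corrected H = 1.487179 / 0.989510 = 1.502945.
Step 5: Under H0, H ~ chi^2(2); p-value = 0.471672.
Step 6: alpha = 0.05. fail to reject H0.

H = 1.5029, df = 2, p = 0.471672, fail to reject H0.


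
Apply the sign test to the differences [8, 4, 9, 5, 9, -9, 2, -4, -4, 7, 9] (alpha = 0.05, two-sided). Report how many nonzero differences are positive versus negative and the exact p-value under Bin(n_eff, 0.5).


Step 1: Discard zero differences. Original n = 11; n_eff = number of nonzero differences = 11.
Nonzero differences (with sign): +8, +4, +9, +5, +9, -9, +2, -4, -4, +7, +9
Step 2: Count signs: positive = 8, negative = 3.
Step 3: Under H0: P(positive) = 0.5, so the number of positives S ~ Bin(11, 0.5).
Step 4: Two-sided exact p-value = sum of Bin(11,0.5) probabilities at or below the observed probability = 0.226562.
Step 5: alpha = 0.05. fail to reject H0.

n_eff = 11, pos = 8, neg = 3, p = 0.226562, fail to reject H0.


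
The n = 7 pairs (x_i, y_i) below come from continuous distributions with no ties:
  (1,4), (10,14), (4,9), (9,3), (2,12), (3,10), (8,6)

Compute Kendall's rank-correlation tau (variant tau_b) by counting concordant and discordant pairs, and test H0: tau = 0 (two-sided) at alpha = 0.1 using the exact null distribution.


Step 1: Enumerate the 21 unordered pairs (i,j) with i<j and classify each by sign(x_j-x_i) * sign(y_j-y_i).
  (1,2):dx=+9,dy=+10->C; (1,3):dx=+3,dy=+5->C; (1,4):dx=+8,dy=-1->D; (1,5):dx=+1,dy=+8->C
  (1,6):dx=+2,dy=+6->C; (1,7):dx=+7,dy=+2->C; (2,3):dx=-6,dy=-5->C; (2,4):dx=-1,dy=-11->C
  (2,5):dx=-8,dy=-2->C; (2,6):dx=-7,dy=-4->C; (2,7):dx=-2,dy=-8->C; (3,4):dx=+5,dy=-6->D
  (3,5):dx=-2,dy=+3->D; (3,6):dx=-1,dy=+1->D; (3,7):dx=+4,dy=-3->D; (4,5):dx=-7,dy=+9->D
  (4,6):dx=-6,dy=+7->D; (4,7):dx=-1,dy=+3->D; (5,6):dx=+1,dy=-2->D; (5,7):dx=+6,dy=-6->D
  (6,7):dx=+5,dy=-4->D
Step 2: C = 10, D = 11, total pairs = 21.
Step 3: tau = (C - D)/(n(n-1)/2) = (10 - 11)/21 = -0.047619.
Step 4: Exact two-sided p-value (enumerate n! = 5040 permutations of y under H0): p = 1.000000.
Step 5: alpha = 0.1. fail to reject H0.

tau_b = -0.0476 (C=10, D=11), p = 1.000000, fail to reject H0.


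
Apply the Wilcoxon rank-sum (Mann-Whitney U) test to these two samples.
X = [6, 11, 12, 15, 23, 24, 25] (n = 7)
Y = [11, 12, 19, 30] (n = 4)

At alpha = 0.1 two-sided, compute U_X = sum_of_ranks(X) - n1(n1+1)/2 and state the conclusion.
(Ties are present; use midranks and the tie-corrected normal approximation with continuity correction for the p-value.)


Step 1: Combine and sort all 11 observations; assign midranks.
sorted (value, group): (6,X), (11,X), (11,Y), (12,X), (12,Y), (15,X), (19,Y), (23,X), (24,X), (25,X), (30,Y)
ranks: 6->1, 11->2.5, 11->2.5, 12->4.5, 12->4.5, 15->6, 19->7, 23->8, 24->9, 25->10, 30->11
Step 2: Rank sum for X: R1 = 1 + 2.5 + 4.5 + 6 + 8 + 9 + 10 = 41.
Step 3: U_X = R1 - n1(n1+1)/2 = 41 - 7*8/2 = 41 - 28 = 13.
       U_Y = n1*n2 - U_X = 28 - 13 = 15.
Step 4: Ties are present, so use the tie-corrected normal approximation (with continuity correction) for the p-value.
Step 5: p-value = 0.924376; compare to alpha = 0.1. fail to reject H0.

U_X = 13, p = 0.924376, fail to reject H0 at alpha = 0.1.


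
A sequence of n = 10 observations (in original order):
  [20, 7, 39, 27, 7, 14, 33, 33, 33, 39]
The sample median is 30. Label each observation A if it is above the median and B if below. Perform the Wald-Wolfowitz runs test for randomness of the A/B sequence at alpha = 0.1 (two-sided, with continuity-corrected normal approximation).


Step 1: Compute median = 30; label A = above, B = below.
Labels in order: BBABBBAAAA  (n_A = 5, n_B = 5)
Step 2: Count runs R = 4.
Step 3: Under H0 (random ordering), E[R] = 2*n_A*n_B/(n_A+n_B) + 1 = 2*5*5/10 + 1 = 6.0000.
        Var[R] = 2*n_A*n_B*(2*n_A*n_B - n_A - n_B) / ((n_A+n_B)^2 * (n_A+n_B-1)) = 2000/900 = 2.2222.
        SD[R] = 1.4907.
Step 4: Continuity-corrected z = (R + 0.5 - E[R]) / SD[R] = (4 + 0.5 - 6.0000) / 1.4907 = -1.0062.
Step 5: Two-sided p-value via normal approximation = 2*(1 - Phi(|z|)) = 0.314305.
Step 6: alpha = 0.1. fail to reject H0.

R = 4, z = -1.0062, p = 0.314305, fail to reject H0.


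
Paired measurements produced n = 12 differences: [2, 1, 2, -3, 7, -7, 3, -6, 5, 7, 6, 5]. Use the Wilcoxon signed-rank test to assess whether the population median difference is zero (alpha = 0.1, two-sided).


Step 1: Drop any zero differences (none here) and take |d_i|.
|d| = [2, 1, 2, 3, 7, 7, 3, 6, 5, 7, 6, 5]
Step 2: Midrank |d_i| (ties get averaged ranks).
ranks: |2|->2.5, |1|->1, |2|->2.5, |3|->4.5, |7|->11, |7|->11, |3|->4.5, |6|->8.5, |5|->6.5, |7|->11, |6|->8.5, |5|->6.5
Step 3: Attach original signs; sum ranks with positive sign and with negative sign.
W+ = 2.5 + 1 + 2.5 + 11 + 4.5 + 6.5 + 11 + 8.5 + 6.5 = 54
W- = 4.5 + 11 + 8.5 = 24
(Check: W+ + W- = 78 should equal n(n+1)/2 = 78.)
Step 4: Test statistic W = min(W+, W-) = 24.
Step 5: Ties in |d|, so use the tie-corrected normal approximation.
        E[W] = n(n+1)/4 = 12*13/4 = 39.
        Tie groups: |d|=2 (t=2), |d|=3 (t=2), |d|=5 (t=2), |d|=6 (t=2), |d|=7 (t=3); sum(t^3 - t) = 48.
        Var[W] = n(n+1)(2n+1)/24 - sum(t^3-t)/48 = 3900/24 - 48/48 = 161.5.
        z = (W - E[W]) / sqrt(Var[W]) = (24 - 39) / 12.7083 = -1.1803.
        Two-sided p = 2*Phi(z) = 0.237867.
Step 6: alpha = 0.1. fail to reject H0.

W+ = 54, W- = 24, W = min = 24, p = 0.237867, fail to reject H0.


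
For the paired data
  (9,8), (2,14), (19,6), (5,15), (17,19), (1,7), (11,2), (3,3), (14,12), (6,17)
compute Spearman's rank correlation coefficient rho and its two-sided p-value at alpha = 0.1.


Step 1: Rank x and y separately (midranks; no ties here).
rank(x): 9->6, 2->2, 19->10, 5->4, 17->9, 1->1, 11->7, 3->3, 14->8, 6->5
rank(y): 8->5, 14->7, 6->3, 15->8, 19->10, 7->4, 2->1, 3->2, 12->6, 17->9
Step 2: d_i = R_x(i) - R_y(i); compute d_i^2.
  (6-5)^2=1, (2-7)^2=25, (10-3)^2=49, (4-8)^2=16, (9-10)^2=1, (1-4)^2=9, (7-1)^2=36, (3-2)^2=1, (8-6)^2=4, (5-9)^2=16
sum(d^2) = 158.
Step 3: rho = 1 - 6*158 / (10*(10^2 - 1)) = 1 - 948/990 = 0.042424.
Step 4: Under H0, t = rho * sqrt((n-2)/(1-rho^2)) = 0.1201 ~ t(8).
Step 5: Two-sided p-value from the t-distribution with 8 df = 0.907364.
Step 6: alpha = 0.1. fail to reject H0.

rho = 0.0424, p = 0.907364, fail to reject H0 at alpha = 0.1.


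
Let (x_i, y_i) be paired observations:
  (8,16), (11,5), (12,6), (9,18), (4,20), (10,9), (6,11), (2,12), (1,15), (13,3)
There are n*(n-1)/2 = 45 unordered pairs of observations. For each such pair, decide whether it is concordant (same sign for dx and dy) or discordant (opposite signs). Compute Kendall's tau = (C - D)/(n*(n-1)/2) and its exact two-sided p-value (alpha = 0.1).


Step 1: Enumerate the 45 unordered pairs (i,j) with i<j and classify each by sign(x_j-x_i) * sign(y_j-y_i).
  (1,2):dx=+3,dy=-11->D; (1,3):dx=+4,dy=-10->D; (1,4):dx=+1,dy=+2->C; (1,5):dx=-4,dy=+4->D
  (1,6):dx=+2,dy=-7->D; (1,7):dx=-2,dy=-5->C; (1,8):dx=-6,dy=-4->C; (1,9):dx=-7,dy=-1->C
  (1,10):dx=+5,dy=-13->D; (2,3):dx=+1,dy=+1->C; (2,4):dx=-2,dy=+13->D; (2,5):dx=-7,dy=+15->D
  (2,6):dx=-1,dy=+4->D; (2,7):dx=-5,dy=+6->D; (2,8):dx=-9,dy=+7->D; (2,9):dx=-10,dy=+10->D
  (2,10):dx=+2,dy=-2->D; (3,4):dx=-3,dy=+12->D; (3,5):dx=-8,dy=+14->D; (3,6):dx=-2,dy=+3->D
  (3,7):dx=-6,dy=+5->D; (3,8):dx=-10,dy=+6->D; (3,9):dx=-11,dy=+9->D; (3,10):dx=+1,dy=-3->D
  (4,5):dx=-5,dy=+2->D; (4,6):dx=+1,dy=-9->D; (4,7):dx=-3,dy=-7->C; (4,8):dx=-7,dy=-6->C
  (4,9):dx=-8,dy=-3->C; (4,10):dx=+4,dy=-15->D; (5,6):dx=+6,dy=-11->D; (5,7):dx=+2,dy=-9->D
  (5,8):dx=-2,dy=-8->C; (5,9):dx=-3,dy=-5->C; (5,10):dx=+9,dy=-17->D; (6,7):dx=-4,dy=+2->D
  (6,8):dx=-8,dy=+3->D; (6,9):dx=-9,dy=+6->D; (6,10):dx=+3,dy=-6->D; (7,8):dx=-4,dy=+1->D
  (7,9):dx=-5,dy=+4->D; (7,10):dx=+7,dy=-8->D; (8,9):dx=-1,dy=+3->D; (8,10):dx=+11,dy=-9->D
  (9,10):dx=+12,dy=-12->D
Step 2: C = 10, D = 35, total pairs = 45.
Step 3: tau = (C - D)/(n(n-1)/2) = (10 - 35)/45 = -0.555556.
Step 4: Exact two-sided p-value (enumerate n! = 3628800 permutations of y under H0): p = 0.028609.
Step 5: alpha = 0.1. reject H0.

tau_b = -0.5556 (C=10, D=35), p = 0.028609, reject H0.


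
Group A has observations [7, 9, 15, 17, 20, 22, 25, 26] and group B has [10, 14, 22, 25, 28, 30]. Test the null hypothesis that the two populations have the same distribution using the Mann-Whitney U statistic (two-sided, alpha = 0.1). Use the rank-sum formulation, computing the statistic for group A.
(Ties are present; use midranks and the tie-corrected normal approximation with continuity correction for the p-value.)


Step 1: Combine and sort all 14 observations; assign midranks.
sorted (value, group): (7,X), (9,X), (10,Y), (14,Y), (15,X), (17,X), (20,X), (22,X), (22,Y), (25,X), (25,Y), (26,X), (28,Y), (30,Y)
ranks: 7->1, 9->2, 10->3, 14->4, 15->5, 17->6, 20->7, 22->8.5, 22->8.5, 25->10.5, 25->10.5, 26->12, 28->13, 30->14
Step 2: Rank sum for X: R1 = 1 + 2 + 5 + 6 + 7 + 8.5 + 10.5 + 12 = 52.
Step 3: U_X = R1 - n1(n1+1)/2 = 52 - 8*9/2 = 52 - 36 = 16.
       U_Y = n1*n2 - U_X = 48 - 16 = 32.
Step 4: Ties are present, so use the tie-corrected normal approximation (with continuity correction) for the p-value.
Step 5: p-value = 0.331857; compare to alpha = 0.1. fail to reject H0.

U_X = 16, p = 0.331857, fail to reject H0 at alpha = 0.1.


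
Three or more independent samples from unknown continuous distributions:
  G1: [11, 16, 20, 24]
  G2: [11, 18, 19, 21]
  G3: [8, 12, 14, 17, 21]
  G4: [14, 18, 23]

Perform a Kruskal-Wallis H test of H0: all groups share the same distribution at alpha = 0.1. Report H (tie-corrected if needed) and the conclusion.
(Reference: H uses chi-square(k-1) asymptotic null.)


Step 1: Combine all N = 16 observations and assign midranks.
sorted (value, group, rank): (8,G3,1), (11,G1,2.5), (11,G2,2.5), (12,G3,4), (14,G3,5.5), (14,G4,5.5), (16,G1,7), (17,G3,8), (18,G2,9.5), (18,G4,9.5), (19,G2,11), (20,G1,12), (21,G2,13.5), (21,G3,13.5), (23,G4,15), (24,G1,16)
Step 2: Sum ranks within each group.
R_1 = 37.5 (n_1 = 4)
R_2 = 36.5 (n_2 = 4)
R_3 = 32 (n_3 = 5)
R_4 = 30 (n_4 = 3)
Step 3: H = 12/(N(N+1)) * sum(R_i^2/n_i) - 3(N+1)
     = 12/(16*17) * (37.5^2/4 + 36.5^2/4 + 32^2/5 + 30^2/3) - 3*17
     = 0.044118 * 1189.42 - 51
     = 1.474632.
Step 4: Ties present; correction factor C = 1 - 24/(16^3 - 16) = 0.994118. Corrected H = 1.474632 / 0.994118 = 1.483358.
Step 5: Under H0, H ~ chi^2(3); p-value = 0.686117.
Step 6: alpha = 0.1. fail to reject H0.

H = 1.4834, df = 3, p = 0.686117, fail to reject H0.


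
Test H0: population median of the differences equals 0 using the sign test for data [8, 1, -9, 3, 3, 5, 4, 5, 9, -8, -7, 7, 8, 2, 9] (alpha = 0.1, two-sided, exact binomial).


Step 1: Discard zero differences. Original n = 15; n_eff = number of nonzero differences = 15.
Nonzero differences (with sign): +8, +1, -9, +3, +3, +5, +4, +5, +9, -8, -7, +7, +8, +2, +9
Step 2: Count signs: positive = 12, negative = 3.
Step 3: Under H0: P(positive) = 0.5, so the number of positives S ~ Bin(15, 0.5).
Step 4: Two-sided exact p-value = sum of Bin(15,0.5) probabilities at or below the observed probability = 0.035156.
Step 5: alpha = 0.1. reject H0.

n_eff = 15, pos = 12, neg = 3, p = 0.035156, reject H0.


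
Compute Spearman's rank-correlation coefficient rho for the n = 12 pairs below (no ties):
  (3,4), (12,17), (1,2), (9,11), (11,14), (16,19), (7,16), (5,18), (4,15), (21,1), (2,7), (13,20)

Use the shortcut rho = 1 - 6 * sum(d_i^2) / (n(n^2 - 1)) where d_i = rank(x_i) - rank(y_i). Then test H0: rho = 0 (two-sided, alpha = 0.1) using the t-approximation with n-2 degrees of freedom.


Step 1: Rank x and y separately (midranks; no ties here).
rank(x): 3->3, 12->9, 1->1, 9->7, 11->8, 16->11, 7->6, 5->5, 4->4, 21->12, 2->2, 13->10
rank(y): 4->3, 17->9, 2->2, 11->5, 14->6, 19->11, 16->8, 18->10, 15->7, 1->1, 7->4, 20->12
Step 2: d_i = R_x(i) - R_y(i); compute d_i^2.
  (3-3)^2=0, (9-9)^2=0, (1-2)^2=1, (7-5)^2=4, (8-6)^2=4, (11-11)^2=0, (6-8)^2=4, (5-10)^2=25, (4-7)^2=9, (12-1)^2=121, (2-4)^2=4, (10-12)^2=4
sum(d^2) = 176.
Step 3: rho = 1 - 6*176 / (12*(12^2 - 1)) = 1 - 1056/1716 = 0.384615.
Step 4: Under H0, t = rho * sqrt((n-2)/(1-rho^2)) = 1.3176 ~ t(10).
Step 5: Two-sided p-value from the t-distribution with 10 df = 0.217020.
Step 6: alpha = 0.1. fail to reject H0.

rho = 0.3846, p = 0.217020, fail to reject H0 at alpha = 0.1.


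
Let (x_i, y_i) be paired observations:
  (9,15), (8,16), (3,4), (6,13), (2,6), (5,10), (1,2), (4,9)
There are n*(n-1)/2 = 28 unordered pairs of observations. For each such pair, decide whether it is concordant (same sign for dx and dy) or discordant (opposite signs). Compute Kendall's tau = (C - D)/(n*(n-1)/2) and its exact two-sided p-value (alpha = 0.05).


Step 1: Enumerate the 28 unordered pairs (i,j) with i<j and classify each by sign(x_j-x_i) * sign(y_j-y_i).
  (1,2):dx=-1,dy=+1->D; (1,3):dx=-6,dy=-11->C; (1,4):dx=-3,dy=-2->C; (1,5):dx=-7,dy=-9->C
  (1,6):dx=-4,dy=-5->C; (1,7):dx=-8,dy=-13->C; (1,8):dx=-5,dy=-6->C; (2,3):dx=-5,dy=-12->C
  (2,4):dx=-2,dy=-3->C; (2,5):dx=-6,dy=-10->C; (2,6):dx=-3,dy=-6->C; (2,7):dx=-7,dy=-14->C
  (2,8):dx=-4,dy=-7->C; (3,4):dx=+3,dy=+9->C; (3,5):dx=-1,dy=+2->D; (3,6):dx=+2,dy=+6->C
  (3,7):dx=-2,dy=-2->C; (3,8):dx=+1,dy=+5->C; (4,5):dx=-4,dy=-7->C; (4,6):dx=-1,dy=-3->C
  (4,7):dx=-5,dy=-11->C; (4,8):dx=-2,dy=-4->C; (5,6):dx=+3,dy=+4->C; (5,7):dx=-1,dy=-4->C
  (5,8):dx=+2,dy=+3->C; (6,7):dx=-4,dy=-8->C; (6,8):dx=-1,dy=-1->C; (7,8):dx=+3,dy=+7->C
Step 2: C = 26, D = 2, total pairs = 28.
Step 3: tau = (C - D)/(n(n-1)/2) = (26 - 2)/28 = 0.857143.
Step 4: Exact two-sided p-value (enumerate n! = 40320 permutations of y under H0): p = 0.001736.
Step 5: alpha = 0.05. reject H0.

tau_b = 0.8571 (C=26, D=2), p = 0.001736, reject H0.


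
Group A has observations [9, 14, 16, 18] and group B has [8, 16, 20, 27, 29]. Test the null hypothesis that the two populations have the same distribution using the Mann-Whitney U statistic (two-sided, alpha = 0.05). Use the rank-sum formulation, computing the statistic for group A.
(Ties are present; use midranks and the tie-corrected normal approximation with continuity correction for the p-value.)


Step 1: Combine and sort all 9 observations; assign midranks.
sorted (value, group): (8,Y), (9,X), (14,X), (16,X), (16,Y), (18,X), (20,Y), (27,Y), (29,Y)
ranks: 8->1, 9->2, 14->3, 16->4.5, 16->4.5, 18->6, 20->7, 27->8, 29->9
Step 2: Rank sum for X: R1 = 2 + 3 + 4.5 + 6 = 15.5.
Step 3: U_X = R1 - n1(n1+1)/2 = 15.5 - 4*5/2 = 15.5 - 10 = 5.5.
       U_Y = n1*n2 - U_X = 20 - 5.5 = 14.5.
Step 4: Ties are present, so use the tie-corrected normal approximation (with continuity correction) for the p-value.
Step 5: p-value = 0.325163; compare to alpha = 0.05. fail to reject H0.

U_X = 5.5, p = 0.325163, fail to reject H0 at alpha = 0.05.


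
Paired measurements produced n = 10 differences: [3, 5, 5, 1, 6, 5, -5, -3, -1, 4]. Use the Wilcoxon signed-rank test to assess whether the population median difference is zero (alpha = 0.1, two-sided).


Step 1: Drop any zero differences (none here) and take |d_i|.
|d| = [3, 5, 5, 1, 6, 5, 5, 3, 1, 4]
Step 2: Midrank |d_i| (ties get averaged ranks).
ranks: |3|->3.5, |5|->7.5, |5|->7.5, |1|->1.5, |6|->10, |5|->7.5, |5|->7.5, |3|->3.5, |1|->1.5, |4|->5
Step 3: Attach original signs; sum ranks with positive sign and with negative sign.
W+ = 3.5 + 7.5 + 7.5 + 1.5 + 10 + 7.5 + 5 = 42.5
W- = 7.5 + 3.5 + 1.5 = 12.5
(Check: W+ + W- = 55 should equal n(n+1)/2 = 55.)
Step 4: Test statistic W = min(W+, W-) = 12.5.
Step 5: Ties in |d|, so use the tie-corrected normal approximation.
        E[W] = n(n+1)/4 = 10*11/4 = 27.5.
        Tie groups: |d|=1 (t=2), |d|=3 (t=2), |d|=5 (t=4); sum(t^3 - t) = 72.
        Var[W] = n(n+1)(2n+1)/24 - sum(t^3-t)/48 = 2310/24 - 72/48 = 94.75.
        z = (W - E[W]) / sqrt(Var[W]) = (12.5 - 27.5) / 9.7340 = -1.5410.
        Two-sided p = 2*Phi(z) = 0.123318.
Step 6: alpha = 0.1. fail to reject H0.

W+ = 42.5, W- = 12.5, W = min = 12.5, p = 0.123318, fail to reject H0.


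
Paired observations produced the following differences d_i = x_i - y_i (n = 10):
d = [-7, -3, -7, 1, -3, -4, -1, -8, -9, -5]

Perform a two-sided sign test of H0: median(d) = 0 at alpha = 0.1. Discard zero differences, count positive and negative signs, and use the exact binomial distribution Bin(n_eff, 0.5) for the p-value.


Step 1: Discard zero differences. Original n = 10; n_eff = number of nonzero differences = 10.
Nonzero differences (with sign): -7, -3, -7, +1, -3, -4, -1, -8, -9, -5
Step 2: Count signs: positive = 1, negative = 9.
Step 3: Under H0: P(positive) = 0.5, so the number of positives S ~ Bin(10, 0.5).
Step 4: Two-sided exact p-value = sum of Bin(10,0.5) probabilities at or below the observed probability = 0.021484.
Step 5: alpha = 0.1. reject H0.

n_eff = 10, pos = 1, neg = 9, p = 0.021484, reject H0.


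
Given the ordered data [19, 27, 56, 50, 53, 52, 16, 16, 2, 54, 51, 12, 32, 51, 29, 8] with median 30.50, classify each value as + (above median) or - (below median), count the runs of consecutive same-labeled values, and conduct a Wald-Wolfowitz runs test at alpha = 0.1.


Step 1: Compute median = 30.50; label A = above, B = below.
Labels in order: BBAAAABBBAABAABB  (n_A = 8, n_B = 8)
Step 2: Count runs R = 7.
Step 3: Under H0 (random ordering), E[R] = 2*n_A*n_B/(n_A+n_B) + 1 = 2*8*8/16 + 1 = 9.0000.
        Var[R] = 2*n_A*n_B*(2*n_A*n_B - n_A - n_B) / ((n_A+n_B)^2 * (n_A+n_B-1)) = 14336/3840 = 3.7333.
        SD[R] = 1.9322.
Step 4: Continuity-corrected z = (R + 0.5 - E[R]) / SD[R] = (7 + 0.5 - 9.0000) / 1.9322 = -0.7763.
Step 5: Two-sided p-value via normal approximation = 2*(1 - Phi(|z|)) = 0.437558.
Step 6: alpha = 0.1. fail to reject H0.

R = 7, z = -0.7763, p = 0.437558, fail to reject H0.


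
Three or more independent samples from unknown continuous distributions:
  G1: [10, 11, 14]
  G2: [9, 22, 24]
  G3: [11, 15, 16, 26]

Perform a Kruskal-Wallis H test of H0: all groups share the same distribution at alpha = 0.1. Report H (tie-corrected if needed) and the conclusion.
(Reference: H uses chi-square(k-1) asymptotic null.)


Step 1: Combine all N = 10 observations and assign midranks.
sorted (value, group, rank): (9,G2,1), (10,G1,2), (11,G1,3.5), (11,G3,3.5), (14,G1,5), (15,G3,6), (16,G3,7), (22,G2,8), (24,G2,9), (26,G3,10)
Step 2: Sum ranks within each group.
R_1 = 10.5 (n_1 = 3)
R_2 = 18 (n_2 = 3)
R_3 = 26.5 (n_3 = 4)
Step 3: H = 12/(N(N+1)) * sum(R_i^2/n_i) - 3(N+1)
     = 12/(10*11) * (10.5^2/3 + 18^2/3 + 26.5^2/4) - 3*11
     = 0.109091 * 320.312 - 33
     = 1.943182.
Step 4: Ties present; correction factor C = 1 - 6/(10^3 - 10) = 0.993939. Corrected H = 1.943182 / 0.993939 = 1.955030.
Step 5: Under H0, H ~ chi^2(2); p-value = 0.376245.
Step 6: alpha = 0.1. fail to reject H0.

H = 1.9550, df = 2, p = 0.376245, fail to reject H0.


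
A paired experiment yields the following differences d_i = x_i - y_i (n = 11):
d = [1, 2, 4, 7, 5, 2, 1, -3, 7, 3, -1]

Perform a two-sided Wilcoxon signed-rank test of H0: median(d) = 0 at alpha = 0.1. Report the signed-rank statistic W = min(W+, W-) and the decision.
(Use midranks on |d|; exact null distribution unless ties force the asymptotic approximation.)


Step 1: Drop any zero differences (none here) and take |d_i|.
|d| = [1, 2, 4, 7, 5, 2, 1, 3, 7, 3, 1]
Step 2: Midrank |d_i| (ties get averaged ranks).
ranks: |1|->2, |2|->4.5, |4|->8, |7|->10.5, |5|->9, |2|->4.5, |1|->2, |3|->6.5, |7|->10.5, |3|->6.5, |1|->2
Step 3: Attach original signs; sum ranks with positive sign and with negative sign.
W+ = 2 + 4.5 + 8 + 10.5 + 9 + 4.5 + 2 + 10.5 + 6.5 = 57.5
W- = 6.5 + 2 = 8.5
(Check: W+ + W- = 66 should equal n(n+1)/2 = 66.)
Step 4: Test statistic W = min(W+, W-) = 8.5.
Step 5: Ties in |d|, so use the tie-corrected normal approximation.
        E[W] = n(n+1)/4 = 11*12/4 = 33.
        Tie groups: |d|=1 (t=3), |d|=2 (t=2), |d|=3 (t=2), |d|=7 (t=2); sum(t^3 - t) = 42.
        Var[W] = n(n+1)(2n+1)/24 - sum(t^3-t)/48 = 3036/24 - 42/48 = 125.625.
        z = (W - E[W]) / sqrt(Var[W]) = (8.5 - 33) / 11.2083 = -2.1859.
        Two-sided p = 2*Phi(z) = 0.028824.
Step 6: alpha = 0.1. reject H0.

W+ = 57.5, W- = 8.5, W = min = 8.5, p = 0.028824, reject H0.


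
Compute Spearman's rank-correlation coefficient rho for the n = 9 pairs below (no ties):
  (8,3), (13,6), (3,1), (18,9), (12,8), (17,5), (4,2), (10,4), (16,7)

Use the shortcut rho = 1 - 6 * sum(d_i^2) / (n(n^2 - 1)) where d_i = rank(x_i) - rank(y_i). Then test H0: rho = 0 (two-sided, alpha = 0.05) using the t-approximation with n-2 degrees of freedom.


Step 1: Rank x and y separately (midranks; no ties here).
rank(x): 8->3, 13->6, 3->1, 18->9, 12->5, 17->8, 4->2, 10->4, 16->7
rank(y): 3->3, 6->6, 1->1, 9->9, 8->8, 5->5, 2->2, 4->4, 7->7
Step 2: d_i = R_x(i) - R_y(i); compute d_i^2.
  (3-3)^2=0, (6-6)^2=0, (1-1)^2=0, (9-9)^2=0, (5-8)^2=9, (8-5)^2=9, (2-2)^2=0, (4-4)^2=0, (7-7)^2=0
sum(d^2) = 18.
Step 3: rho = 1 - 6*18 / (9*(9^2 - 1)) = 1 - 108/720 = 0.850000.
Step 4: Under H0, t = rho * sqrt((n-2)/(1-rho^2)) = 4.2691 ~ t(7).
Step 5: Two-sided p-value from the t-distribution with 7 df = 0.003705.
Step 6: alpha = 0.05. reject H0.

rho = 0.8500, p = 0.003705, reject H0 at alpha = 0.05.


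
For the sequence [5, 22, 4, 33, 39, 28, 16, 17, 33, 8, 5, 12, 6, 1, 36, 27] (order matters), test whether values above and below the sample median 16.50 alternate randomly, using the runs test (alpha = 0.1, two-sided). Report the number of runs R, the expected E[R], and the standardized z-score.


Step 1: Compute median = 16.50; label A = above, B = below.
Labels in order: BABAAABAABBBBBAA  (n_A = 8, n_B = 8)
Step 2: Count runs R = 8.
Step 3: Under H0 (random ordering), E[R] = 2*n_A*n_B/(n_A+n_B) + 1 = 2*8*8/16 + 1 = 9.0000.
        Var[R] = 2*n_A*n_B*(2*n_A*n_B - n_A - n_B) / ((n_A+n_B)^2 * (n_A+n_B-1)) = 14336/3840 = 3.7333.
        SD[R] = 1.9322.
Step 4: Continuity-corrected z = (R + 0.5 - E[R]) / SD[R] = (8 + 0.5 - 9.0000) / 1.9322 = -0.2588.
Step 5: Two-sided p-value via normal approximation = 2*(1 - Phi(|z|)) = 0.795809.
Step 6: alpha = 0.1. fail to reject H0.

R = 8, z = -0.2588, p = 0.795809, fail to reject H0.


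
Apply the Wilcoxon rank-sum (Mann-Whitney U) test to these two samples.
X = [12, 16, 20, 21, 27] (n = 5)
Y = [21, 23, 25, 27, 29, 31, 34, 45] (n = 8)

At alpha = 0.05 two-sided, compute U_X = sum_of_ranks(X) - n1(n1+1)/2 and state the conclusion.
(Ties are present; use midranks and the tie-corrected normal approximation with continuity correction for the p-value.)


Step 1: Combine and sort all 13 observations; assign midranks.
sorted (value, group): (12,X), (16,X), (20,X), (21,X), (21,Y), (23,Y), (25,Y), (27,X), (27,Y), (29,Y), (31,Y), (34,Y), (45,Y)
ranks: 12->1, 16->2, 20->3, 21->4.5, 21->4.5, 23->6, 25->7, 27->8.5, 27->8.5, 29->10, 31->11, 34->12, 45->13
Step 2: Rank sum for X: R1 = 1 + 2 + 3 + 4.5 + 8.5 = 19.
Step 3: U_X = R1 - n1(n1+1)/2 = 19 - 5*6/2 = 19 - 15 = 4.
       U_Y = n1*n2 - U_X = 40 - 4 = 36.
Step 4: Ties are present, so use the tie-corrected normal approximation (with continuity correction) for the p-value.
Step 5: p-value = 0.022892; compare to alpha = 0.05. reject H0.

U_X = 4, p = 0.022892, reject H0 at alpha = 0.05.


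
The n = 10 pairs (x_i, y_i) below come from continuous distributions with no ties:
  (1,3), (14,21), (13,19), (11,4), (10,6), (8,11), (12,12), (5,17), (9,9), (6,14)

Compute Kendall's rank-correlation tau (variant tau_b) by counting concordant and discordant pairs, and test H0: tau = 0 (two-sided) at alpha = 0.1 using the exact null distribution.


Step 1: Enumerate the 45 unordered pairs (i,j) with i<j and classify each by sign(x_j-x_i) * sign(y_j-y_i).
  (1,2):dx=+13,dy=+18->C; (1,3):dx=+12,dy=+16->C; (1,4):dx=+10,dy=+1->C; (1,5):dx=+9,dy=+3->C
  (1,6):dx=+7,dy=+8->C; (1,7):dx=+11,dy=+9->C; (1,8):dx=+4,dy=+14->C; (1,9):dx=+8,dy=+6->C
  (1,10):dx=+5,dy=+11->C; (2,3):dx=-1,dy=-2->C; (2,4):dx=-3,dy=-17->C; (2,5):dx=-4,dy=-15->C
  (2,6):dx=-6,dy=-10->C; (2,7):dx=-2,dy=-9->C; (2,8):dx=-9,dy=-4->C; (2,9):dx=-5,dy=-12->C
  (2,10):dx=-8,dy=-7->C; (3,4):dx=-2,dy=-15->C; (3,5):dx=-3,dy=-13->C; (3,6):dx=-5,dy=-8->C
  (3,7):dx=-1,dy=-7->C; (3,8):dx=-8,dy=-2->C; (3,9):dx=-4,dy=-10->C; (3,10):dx=-7,dy=-5->C
  (4,5):dx=-1,dy=+2->D; (4,6):dx=-3,dy=+7->D; (4,7):dx=+1,dy=+8->C; (4,8):dx=-6,dy=+13->D
  (4,9):dx=-2,dy=+5->D; (4,10):dx=-5,dy=+10->D; (5,6):dx=-2,dy=+5->D; (5,7):dx=+2,dy=+6->C
  (5,8):dx=-5,dy=+11->D; (5,9):dx=-1,dy=+3->D; (5,10):dx=-4,dy=+8->D; (6,7):dx=+4,dy=+1->C
  (6,8):dx=-3,dy=+6->D; (6,9):dx=+1,dy=-2->D; (6,10):dx=-2,dy=+3->D; (7,8):dx=-7,dy=+5->D
  (7,9):dx=-3,dy=-3->C; (7,10):dx=-6,dy=+2->D; (8,9):dx=+4,dy=-8->D; (8,10):dx=+1,dy=-3->D
  (9,10):dx=-3,dy=+5->D
Step 2: C = 28, D = 17, total pairs = 45.
Step 3: tau = (C - D)/(n(n-1)/2) = (28 - 17)/45 = 0.244444.
Step 4: Exact two-sided p-value (enumerate n! = 3628800 permutations of y under H0): p = 0.380720.
Step 5: alpha = 0.1. fail to reject H0.

tau_b = 0.2444 (C=28, D=17), p = 0.380720, fail to reject H0.


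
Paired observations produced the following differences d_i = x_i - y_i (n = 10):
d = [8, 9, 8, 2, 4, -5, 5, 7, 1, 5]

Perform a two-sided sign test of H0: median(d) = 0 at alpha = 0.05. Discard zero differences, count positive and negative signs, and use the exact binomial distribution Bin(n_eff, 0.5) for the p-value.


Step 1: Discard zero differences. Original n = 10; n_eff = number of nonzero differences = 10.
Nonzero differences (with sign): +8, +9, +8, +2, +4, -5, +5, +7, +1, +5
Step 2: Count signs: positive = 9, negative = 1.
Step 3: Under H0: P(positive) = 0.5, so the number of positives S ~ Bin(10, 0.5).
Step 4: Two-sided exact p-value = sum of Bin(10,0.5) probabilities at or below the observed probability = 0.021484.
Step 5: alpha = 0.05. reject H0.

n_eff = 10, pos = 9, neg = 1, p = 0.021484, reject H0.


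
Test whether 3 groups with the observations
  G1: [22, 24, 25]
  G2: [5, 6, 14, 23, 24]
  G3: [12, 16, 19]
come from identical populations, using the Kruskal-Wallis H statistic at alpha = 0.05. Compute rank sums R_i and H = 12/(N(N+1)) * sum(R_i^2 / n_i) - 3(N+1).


Step 1: Combine all N = 11 observations and assign midranks.
sorted (value, group, rank): (5,G2,1), (6,G2,2), (12,G3,3), (14,G2,4), (16,G3,5), (19,G3,6), (22,G1,7), (23,G2,8), (24,G1,9.5), (24,G2,9.5), (25,G1,11)
Step 2: Sum ranks within each group.
R_1 = 27.5 (n_1 = 3)
R_2 = 24.5 (n_2 = 5)
R_3 = 14 (n_3 = 3)
Step 3: H = 12/(N(N+1)) * sum(R_i^2/n_i) - 3(N+1)
     = 12/(11*12) * (27.5^2/3 + 24.5^2/5 + 14^2/3) - 3*12
     = 0.090909 * 437.467 - 36
     = 3.769697.
Step 4: Ties present; correction factor C = 1 - 6/(11^3 - 11) = 0.995455. Corrected H = 3.769697 / 0.995455 = 3.786910.
Step 5: Under H0, H ~ chi^2(2); p-value = 0.150551.
Step 6: alpha = 0.05. fail to reject H0.

H = 3.7869, df = 2, p = 0.150551, fail to reject H0.


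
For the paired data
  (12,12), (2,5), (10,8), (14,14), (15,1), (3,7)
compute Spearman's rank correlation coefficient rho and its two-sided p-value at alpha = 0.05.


Step 1: Rank x and y separately (midranks; no ties here).
rank(x): 12->4, 2->1, 10->3, 14->5, 15->6, 3->2
rank(y): 12->5, 5->2, 8->4, 14->6, 1->1, 7->3
Step 2: d_i = R_x(i) - R_y(i); compute d_i^2.
  (4-5)^2=1, (1-2)^2=1, (3-4)^2=1, (5-6)^2=1, (6-1)^2=25, (2-3)^2=1
sum(d^2) = 30.
Step 3: rho = 1 - 6*30 / (6*(6^2 - 1)) = 1 - 180/210 = 0.142857.
Step 4: Under H0, t = rho * sqrt((n-2)/(1-rho^2)) = 0.2887 ~ t(4).
Step 5: Two-sided p-value from the t-distribution with 4 df = 0.787172.
Step 6: alpha = 0.05. fail to reject H0.

rho = 0.1429, p = 0.787172, fail to reject H0 at alpha = 0.05.


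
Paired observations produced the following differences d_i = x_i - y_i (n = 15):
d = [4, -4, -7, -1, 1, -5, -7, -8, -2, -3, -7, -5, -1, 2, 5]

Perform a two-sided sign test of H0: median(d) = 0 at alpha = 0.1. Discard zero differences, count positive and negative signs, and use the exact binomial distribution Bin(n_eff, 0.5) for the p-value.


Step 1: Discard zero differences. Original n = 15; n_eff = number of nonzero differences = 15.
Nonzero differences (with sign): +4, -4, -7, -1, +1, -5, -7, -8, -2, -3, -7, -5, -1, +2, +5
Step 2: Count signs: positive = 4, negative = 11.
Step 3: Under H0: P(positive) = 0.5, so the number of positives S ~ Bin(15, 0.5).
Step 4: Two-sided exact p-value = sum of Bin(15,0.5) probabilities at or below the observed probability = 0.118469.
Step 5: alpha = 0.1. fail to reject H0.

n_eff = 15, pos = 4, neg = 11, p = 0.118469, fail to reject H0.


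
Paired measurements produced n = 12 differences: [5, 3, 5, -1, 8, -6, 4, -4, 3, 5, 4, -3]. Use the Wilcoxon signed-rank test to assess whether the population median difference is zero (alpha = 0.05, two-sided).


Step 1: Drop any zero differences (none here) and take |d_i|.
|d| = [5, 3, 5, 1, 8, 6, 4, 4, 3, 5, 4, 3]
Step 2: Midrank |d_i| (ties get averaged ranks).
ranks: |5|->9, |3|->3, |5|->9, |1|->1, |8|->12, |6|->11, |4|->6, |4|->6, |3|->3, |5|->9, |4|->6, |3|->3
Step 3: Attach original signs; sum ranks with positive sign and with negative sign.
W+ = 9 + 3 + 9 + 12 + 6 + 3 + 9 + 6 = 57
W- = 1 + 11 + 6 + 3 = 21
(Check: W+ + W- = 78 should equal n(n+1)/2 = 78.)
Step 4: Test statistic W = min(W+, W-) = 21.
Step 5: Ties in |d|, so use the tie-corrected normal approximation.
        E[W] = n(n+1)/4 = 12*13/4 = 39.
        Tie groups: |d|=3 (t=3), |d|=4 (t=3), |d|=5 (t=3); sum(t^3 - t) = 72.
        Var[W] = n(n+1)(2n+1)/24 - sum(t^3-t)/48 = 3900/24 - 72/48 = 161.
        z = (W - E[W]) / sqrt(Var[W]) = (21 - 39) / 12.6886 = -1.4186.
        Two-sided p = 2*Phi(z) = 0.156016.
Step 6: alpha = 0.05. fail to reject H0.

W+ = 57, W- = 21, W = min = 21, p = 0.156016, fail to reject H0.
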